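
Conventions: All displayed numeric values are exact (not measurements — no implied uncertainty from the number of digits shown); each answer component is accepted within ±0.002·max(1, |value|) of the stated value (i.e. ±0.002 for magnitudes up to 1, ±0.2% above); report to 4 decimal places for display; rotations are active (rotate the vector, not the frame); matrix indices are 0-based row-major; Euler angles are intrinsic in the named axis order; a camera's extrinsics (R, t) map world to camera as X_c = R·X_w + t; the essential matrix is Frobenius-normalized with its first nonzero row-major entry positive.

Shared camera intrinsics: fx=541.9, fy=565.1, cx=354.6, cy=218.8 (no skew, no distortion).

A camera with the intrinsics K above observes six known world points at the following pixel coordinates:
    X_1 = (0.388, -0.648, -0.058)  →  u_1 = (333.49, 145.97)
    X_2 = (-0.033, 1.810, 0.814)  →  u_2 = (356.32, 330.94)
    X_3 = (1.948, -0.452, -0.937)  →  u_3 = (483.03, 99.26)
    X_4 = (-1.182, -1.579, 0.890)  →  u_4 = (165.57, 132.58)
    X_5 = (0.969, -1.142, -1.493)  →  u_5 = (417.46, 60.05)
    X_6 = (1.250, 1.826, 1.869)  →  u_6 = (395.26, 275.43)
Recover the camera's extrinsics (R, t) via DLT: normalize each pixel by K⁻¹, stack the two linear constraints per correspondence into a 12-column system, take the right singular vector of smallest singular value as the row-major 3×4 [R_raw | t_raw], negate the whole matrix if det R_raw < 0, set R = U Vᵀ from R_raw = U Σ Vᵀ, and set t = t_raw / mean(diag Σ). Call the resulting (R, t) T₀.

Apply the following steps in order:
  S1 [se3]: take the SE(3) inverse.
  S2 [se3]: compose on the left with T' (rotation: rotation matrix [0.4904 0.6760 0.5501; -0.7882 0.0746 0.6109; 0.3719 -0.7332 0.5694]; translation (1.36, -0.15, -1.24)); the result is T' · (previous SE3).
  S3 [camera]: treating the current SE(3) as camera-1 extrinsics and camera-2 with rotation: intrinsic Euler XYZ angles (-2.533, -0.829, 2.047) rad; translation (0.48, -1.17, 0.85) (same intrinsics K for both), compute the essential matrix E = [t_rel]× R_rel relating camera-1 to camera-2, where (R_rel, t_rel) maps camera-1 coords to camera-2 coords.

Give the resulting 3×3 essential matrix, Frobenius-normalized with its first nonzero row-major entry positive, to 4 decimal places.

source (pnp_recover): camera pose = R=[0.8295 0.3943 -0.3956; -0.4470 0.8933 -0.0468; 0.3350 0.2157 0.9172], t=(-0.3400, -0.0801, 6.4996)
after S1 (invert_se3): R=[0.8295 -0.4470 0.3350; 0.3943 0.8933 0.2157; -0.3956 -0.0468 0.9172], t=(-1.9309, -1.1962, -6.0998)
after S2 (compose_se3): R=[0.4556 0.3589 0.8146; -0.8660 0.3904 0.3124; -0.2059 -0.8478 0.4887], t=(-3.7510, -2.4437, -4.5541)
after S3 (essential): [0.1443 -0.5686 0.1241; -0.3693 -0.2236 0.4423; -0.3681 0.2774 0.2145]

matrix = [0.1443 -0.5686 0.1241; -0.3693 -0.2236 0.4423; -0.3681 0.2774 0.2145]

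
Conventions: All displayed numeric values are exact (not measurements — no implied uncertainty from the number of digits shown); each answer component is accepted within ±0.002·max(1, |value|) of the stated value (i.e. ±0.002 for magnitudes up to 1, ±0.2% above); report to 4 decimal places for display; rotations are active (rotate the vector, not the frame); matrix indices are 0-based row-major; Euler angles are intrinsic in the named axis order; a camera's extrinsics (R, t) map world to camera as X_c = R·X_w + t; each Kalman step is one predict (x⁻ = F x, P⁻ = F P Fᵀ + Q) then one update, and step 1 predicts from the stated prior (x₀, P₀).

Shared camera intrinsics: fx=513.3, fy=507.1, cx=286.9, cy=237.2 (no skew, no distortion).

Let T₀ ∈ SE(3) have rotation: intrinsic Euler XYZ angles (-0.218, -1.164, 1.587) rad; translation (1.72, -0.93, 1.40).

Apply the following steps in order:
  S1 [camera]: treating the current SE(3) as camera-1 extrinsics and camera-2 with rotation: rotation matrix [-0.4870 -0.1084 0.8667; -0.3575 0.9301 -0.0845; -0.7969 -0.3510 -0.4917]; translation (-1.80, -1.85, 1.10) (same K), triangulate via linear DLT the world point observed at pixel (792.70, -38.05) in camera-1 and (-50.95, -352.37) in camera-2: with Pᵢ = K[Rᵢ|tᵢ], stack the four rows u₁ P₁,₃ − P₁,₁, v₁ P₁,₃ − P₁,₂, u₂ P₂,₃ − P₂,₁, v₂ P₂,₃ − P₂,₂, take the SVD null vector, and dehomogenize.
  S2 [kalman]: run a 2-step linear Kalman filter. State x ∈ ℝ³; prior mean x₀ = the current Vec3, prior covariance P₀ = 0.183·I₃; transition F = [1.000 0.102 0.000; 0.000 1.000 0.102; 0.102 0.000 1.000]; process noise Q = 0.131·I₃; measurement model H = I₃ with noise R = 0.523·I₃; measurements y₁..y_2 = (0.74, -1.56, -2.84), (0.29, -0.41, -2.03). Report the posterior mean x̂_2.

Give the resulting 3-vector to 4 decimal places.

result = (-0.1841, -1.1530, -1.5918)

after S1 (triangulate): (-0.8087, -1.3901, -0.3938)
after S2 (kf_track): (-0.1841, -1.1530, -1.5918)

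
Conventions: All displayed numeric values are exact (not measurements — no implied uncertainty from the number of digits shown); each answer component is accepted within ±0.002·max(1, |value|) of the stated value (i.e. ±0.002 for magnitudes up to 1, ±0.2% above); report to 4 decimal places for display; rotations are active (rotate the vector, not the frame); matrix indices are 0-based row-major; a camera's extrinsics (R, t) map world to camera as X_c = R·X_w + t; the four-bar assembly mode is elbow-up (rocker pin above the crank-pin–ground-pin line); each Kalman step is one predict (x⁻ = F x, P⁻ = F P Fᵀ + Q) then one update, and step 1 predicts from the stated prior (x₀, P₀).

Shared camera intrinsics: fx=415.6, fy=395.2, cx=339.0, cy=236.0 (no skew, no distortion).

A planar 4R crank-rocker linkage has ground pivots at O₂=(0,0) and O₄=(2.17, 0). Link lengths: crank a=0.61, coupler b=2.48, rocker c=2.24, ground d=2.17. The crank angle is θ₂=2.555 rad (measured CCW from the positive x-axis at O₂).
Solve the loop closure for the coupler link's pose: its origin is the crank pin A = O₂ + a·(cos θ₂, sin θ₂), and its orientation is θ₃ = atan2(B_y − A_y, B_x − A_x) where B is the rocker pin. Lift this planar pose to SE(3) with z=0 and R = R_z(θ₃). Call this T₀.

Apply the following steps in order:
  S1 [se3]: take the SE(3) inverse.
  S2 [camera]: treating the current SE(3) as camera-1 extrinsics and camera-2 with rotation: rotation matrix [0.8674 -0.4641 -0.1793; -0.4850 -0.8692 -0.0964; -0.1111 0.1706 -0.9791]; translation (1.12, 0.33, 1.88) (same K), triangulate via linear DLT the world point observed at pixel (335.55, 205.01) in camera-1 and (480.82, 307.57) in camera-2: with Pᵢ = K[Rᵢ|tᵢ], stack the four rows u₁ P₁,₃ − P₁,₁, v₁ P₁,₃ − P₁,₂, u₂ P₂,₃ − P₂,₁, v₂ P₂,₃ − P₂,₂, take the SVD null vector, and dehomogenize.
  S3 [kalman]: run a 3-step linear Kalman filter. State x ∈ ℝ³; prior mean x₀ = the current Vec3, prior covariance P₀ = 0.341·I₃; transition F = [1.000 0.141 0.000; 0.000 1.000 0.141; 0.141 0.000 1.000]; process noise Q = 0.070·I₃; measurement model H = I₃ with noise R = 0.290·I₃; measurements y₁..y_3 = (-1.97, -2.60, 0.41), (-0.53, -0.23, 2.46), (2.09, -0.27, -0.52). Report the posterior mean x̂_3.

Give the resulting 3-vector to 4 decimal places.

source (fourbar_fk): coupler pose = R=[0.7211 -0.6928 0.0000; 0.6928 0.7211 0.0000; 0.0000 0.0000 1.0000], t=(-0.5080, 0.3377, 0.0000)
after S1 (invert_se3): R=[0.7211 0.6928 0.0000; -0.6928 0.7211 0.0000; 0.0000 0.0000 1.0000], t=(0.1324, -0.5954, 0.0000)
after S2 (triangulate): (-0.4750, 0.2951, 0.6830)
after S3 (kf_track): (0.1604, -0.3880, 0.5695)

result = (0.1604, -0.3880, 0.5695)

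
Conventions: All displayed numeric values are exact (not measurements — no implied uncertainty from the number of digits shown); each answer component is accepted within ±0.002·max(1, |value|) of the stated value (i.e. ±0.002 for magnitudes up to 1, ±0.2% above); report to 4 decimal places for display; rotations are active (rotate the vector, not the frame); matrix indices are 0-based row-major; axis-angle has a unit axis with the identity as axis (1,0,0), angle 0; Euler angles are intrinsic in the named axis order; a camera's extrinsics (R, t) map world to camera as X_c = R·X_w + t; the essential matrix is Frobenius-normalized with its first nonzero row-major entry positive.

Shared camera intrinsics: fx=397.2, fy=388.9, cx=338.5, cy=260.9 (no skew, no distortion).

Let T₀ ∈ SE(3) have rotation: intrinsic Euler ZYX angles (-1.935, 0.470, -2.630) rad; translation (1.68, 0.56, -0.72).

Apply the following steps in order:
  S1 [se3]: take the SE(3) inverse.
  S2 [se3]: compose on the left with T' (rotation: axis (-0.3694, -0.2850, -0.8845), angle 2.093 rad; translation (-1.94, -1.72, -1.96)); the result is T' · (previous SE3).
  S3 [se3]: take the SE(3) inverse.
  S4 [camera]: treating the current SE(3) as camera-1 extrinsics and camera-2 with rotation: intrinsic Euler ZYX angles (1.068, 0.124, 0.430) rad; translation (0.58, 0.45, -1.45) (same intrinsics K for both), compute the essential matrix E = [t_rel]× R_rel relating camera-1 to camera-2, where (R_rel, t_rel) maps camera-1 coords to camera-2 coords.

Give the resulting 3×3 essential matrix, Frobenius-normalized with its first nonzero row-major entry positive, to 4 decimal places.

after S1 (invert_se3): R=[-0.3176 -0.8331 -0.4529; -0.7358 0.5178 -0.4365; 0.5981 0.1946 -0.7774], t=(0.6740, 0.6319, -1.6736)
after S2 (compose_se3): R=[-0.4415 0.7710 -0.4589; 0.8883 0.4478 -0.1023; 0.1266 -0.4528 -0.8826], t=(-1.9604, -3.5367, -2.5546)
after S3 (invert_se3): R=[-0.4415 0.8883 0.1266; 0.7710 0.4478 -0.4528; -0.4589 -0.1023 -0.8826], t=(2.5994, 1.9385, -3.5161)
after S4 (essential): [0.1568 -0.6699 -0.0403; -0.4259 -0.1514 -0.4330; 0.2723 -0.0928 0.2246]

matrix = [0.1568 -0.6699 -0.0403; -0.4259 -0.1514 -0.4330; 0.2723 -0.0928 0.2246]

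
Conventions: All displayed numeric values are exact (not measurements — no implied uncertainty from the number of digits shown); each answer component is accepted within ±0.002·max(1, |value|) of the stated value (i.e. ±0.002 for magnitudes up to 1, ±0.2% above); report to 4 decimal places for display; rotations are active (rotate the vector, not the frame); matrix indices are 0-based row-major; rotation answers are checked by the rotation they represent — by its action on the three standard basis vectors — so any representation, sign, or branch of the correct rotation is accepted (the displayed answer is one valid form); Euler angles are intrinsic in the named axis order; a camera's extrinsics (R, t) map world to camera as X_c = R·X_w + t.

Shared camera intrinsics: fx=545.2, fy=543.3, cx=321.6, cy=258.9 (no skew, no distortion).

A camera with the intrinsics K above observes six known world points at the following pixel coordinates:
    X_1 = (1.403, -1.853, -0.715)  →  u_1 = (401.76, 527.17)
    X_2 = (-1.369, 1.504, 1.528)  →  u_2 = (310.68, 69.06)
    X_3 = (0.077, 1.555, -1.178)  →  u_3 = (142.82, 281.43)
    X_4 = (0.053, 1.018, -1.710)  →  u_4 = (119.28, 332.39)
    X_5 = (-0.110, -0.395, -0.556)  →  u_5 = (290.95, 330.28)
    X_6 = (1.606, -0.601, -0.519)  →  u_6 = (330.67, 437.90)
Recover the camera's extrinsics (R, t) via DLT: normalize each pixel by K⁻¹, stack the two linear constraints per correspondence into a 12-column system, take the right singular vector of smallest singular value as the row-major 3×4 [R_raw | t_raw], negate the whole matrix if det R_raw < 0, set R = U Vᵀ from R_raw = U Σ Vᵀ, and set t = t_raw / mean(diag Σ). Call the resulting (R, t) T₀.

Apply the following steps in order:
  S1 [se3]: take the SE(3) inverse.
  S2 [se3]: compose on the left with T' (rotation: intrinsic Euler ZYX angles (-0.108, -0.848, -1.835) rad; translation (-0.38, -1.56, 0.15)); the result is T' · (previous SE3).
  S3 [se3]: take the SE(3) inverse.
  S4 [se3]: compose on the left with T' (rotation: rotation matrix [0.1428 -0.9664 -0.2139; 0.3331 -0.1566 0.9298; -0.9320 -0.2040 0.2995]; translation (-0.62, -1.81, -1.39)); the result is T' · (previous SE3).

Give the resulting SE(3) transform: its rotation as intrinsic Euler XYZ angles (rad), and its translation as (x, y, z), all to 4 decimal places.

rotation (euler_xyz) = (-3.1151, -1.0050, -2.0665), translation = (-1.3321, 4.3880, -0.5731)

source (pnp_recover): camera pose = R=[0.1287 -0.6519 0.7473; 0.7352 -0.4431 -0.5131; 0.6656 0.6154 0.4222], t=(-0.1100, 0.2800, 5.5689)
after S1 (invert_se3): R=[0.1287 0.7352 0.6656; -0.6519 -0.4431 0.6154; 0.7473 -0.5131 0.4222], t=(-3.8982, -3.3749, -2.1254)
after S2 (compose_se3): R=[-0.1429 0.0238 0.9894; 0.9123 -0.3844 0.1410; 0.3837 0.9229 0.0333], t=(-5.9125, -2.1373, -0.2514)
after S3 (invert_se3): R=[-0.1429 0.9123 0.3837; 0.0238 -0.3844 0.9229; 0.9894 0.1410 0.0333], t=(1.2014, -0.4490, 6.1599)
after S4 (compose_se3): R=[-0.2550 0.4716 -0.8442; 0.8687 0.4952 0.0142; 0.4247 -0.7297 -0.5359], t=(-1.3321, 4.3880, -0.5731)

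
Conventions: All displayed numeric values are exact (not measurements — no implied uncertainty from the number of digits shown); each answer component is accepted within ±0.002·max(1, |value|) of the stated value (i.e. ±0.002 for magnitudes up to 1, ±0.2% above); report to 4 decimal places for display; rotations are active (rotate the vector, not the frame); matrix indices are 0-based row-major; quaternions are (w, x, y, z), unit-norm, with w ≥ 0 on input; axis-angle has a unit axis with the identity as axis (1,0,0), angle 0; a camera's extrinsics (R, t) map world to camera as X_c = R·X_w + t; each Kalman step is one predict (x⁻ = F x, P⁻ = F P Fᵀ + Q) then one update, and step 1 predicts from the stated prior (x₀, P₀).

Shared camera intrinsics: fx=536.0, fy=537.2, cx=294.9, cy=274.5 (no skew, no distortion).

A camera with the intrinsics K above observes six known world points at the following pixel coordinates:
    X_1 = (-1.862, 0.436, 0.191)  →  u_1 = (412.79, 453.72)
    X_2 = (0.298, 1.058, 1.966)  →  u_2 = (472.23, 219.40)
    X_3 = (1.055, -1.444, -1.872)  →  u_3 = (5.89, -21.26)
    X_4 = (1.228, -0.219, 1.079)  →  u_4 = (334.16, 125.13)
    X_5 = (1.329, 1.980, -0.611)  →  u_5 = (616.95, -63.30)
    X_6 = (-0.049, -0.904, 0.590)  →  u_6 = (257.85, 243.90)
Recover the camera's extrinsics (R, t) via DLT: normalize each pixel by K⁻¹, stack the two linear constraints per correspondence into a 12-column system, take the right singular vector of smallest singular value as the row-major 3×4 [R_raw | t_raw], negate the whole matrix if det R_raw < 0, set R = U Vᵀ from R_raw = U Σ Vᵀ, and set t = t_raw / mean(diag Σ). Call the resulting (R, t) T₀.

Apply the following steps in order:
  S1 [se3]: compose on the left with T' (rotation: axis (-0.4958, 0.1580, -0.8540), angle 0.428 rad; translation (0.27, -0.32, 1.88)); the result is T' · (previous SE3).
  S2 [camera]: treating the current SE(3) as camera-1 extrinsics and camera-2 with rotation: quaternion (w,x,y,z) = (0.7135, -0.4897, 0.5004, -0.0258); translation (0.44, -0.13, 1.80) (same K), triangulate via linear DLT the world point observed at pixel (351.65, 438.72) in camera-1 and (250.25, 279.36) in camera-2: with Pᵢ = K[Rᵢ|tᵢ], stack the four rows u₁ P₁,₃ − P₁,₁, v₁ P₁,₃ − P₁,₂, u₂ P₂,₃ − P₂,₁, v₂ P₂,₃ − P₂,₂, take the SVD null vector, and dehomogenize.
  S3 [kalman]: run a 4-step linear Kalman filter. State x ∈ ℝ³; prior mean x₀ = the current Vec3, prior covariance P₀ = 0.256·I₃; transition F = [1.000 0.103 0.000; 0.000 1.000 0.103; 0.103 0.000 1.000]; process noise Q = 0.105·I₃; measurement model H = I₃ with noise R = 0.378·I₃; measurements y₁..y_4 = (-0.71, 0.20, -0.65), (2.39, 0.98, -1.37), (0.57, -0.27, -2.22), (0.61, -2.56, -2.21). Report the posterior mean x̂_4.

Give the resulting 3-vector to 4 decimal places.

result = (0.4222, -1.1753, -1.7722)

source (pnp_recover): camera pose = R=[-0.0379 0.9517 0.3047; -0.9854 -0.0862 0.1466; 0.1658 -0.2947 0.9411], t=(0.3300, -0.5000, 4.2299)
after S1 (compose_se3): R=[-0.3605 0.8264 0.4326; -0.8530 -0.4797 0.2057; 0.3775 -0.2948 0.8778], t=(0.8428, -0.0764, 6.1066)
after S2 (triangulate): (-1.6436, -0.8379, -0.4000)
after S3 (kf_track): (0.4222, -1.1753, -1.7722)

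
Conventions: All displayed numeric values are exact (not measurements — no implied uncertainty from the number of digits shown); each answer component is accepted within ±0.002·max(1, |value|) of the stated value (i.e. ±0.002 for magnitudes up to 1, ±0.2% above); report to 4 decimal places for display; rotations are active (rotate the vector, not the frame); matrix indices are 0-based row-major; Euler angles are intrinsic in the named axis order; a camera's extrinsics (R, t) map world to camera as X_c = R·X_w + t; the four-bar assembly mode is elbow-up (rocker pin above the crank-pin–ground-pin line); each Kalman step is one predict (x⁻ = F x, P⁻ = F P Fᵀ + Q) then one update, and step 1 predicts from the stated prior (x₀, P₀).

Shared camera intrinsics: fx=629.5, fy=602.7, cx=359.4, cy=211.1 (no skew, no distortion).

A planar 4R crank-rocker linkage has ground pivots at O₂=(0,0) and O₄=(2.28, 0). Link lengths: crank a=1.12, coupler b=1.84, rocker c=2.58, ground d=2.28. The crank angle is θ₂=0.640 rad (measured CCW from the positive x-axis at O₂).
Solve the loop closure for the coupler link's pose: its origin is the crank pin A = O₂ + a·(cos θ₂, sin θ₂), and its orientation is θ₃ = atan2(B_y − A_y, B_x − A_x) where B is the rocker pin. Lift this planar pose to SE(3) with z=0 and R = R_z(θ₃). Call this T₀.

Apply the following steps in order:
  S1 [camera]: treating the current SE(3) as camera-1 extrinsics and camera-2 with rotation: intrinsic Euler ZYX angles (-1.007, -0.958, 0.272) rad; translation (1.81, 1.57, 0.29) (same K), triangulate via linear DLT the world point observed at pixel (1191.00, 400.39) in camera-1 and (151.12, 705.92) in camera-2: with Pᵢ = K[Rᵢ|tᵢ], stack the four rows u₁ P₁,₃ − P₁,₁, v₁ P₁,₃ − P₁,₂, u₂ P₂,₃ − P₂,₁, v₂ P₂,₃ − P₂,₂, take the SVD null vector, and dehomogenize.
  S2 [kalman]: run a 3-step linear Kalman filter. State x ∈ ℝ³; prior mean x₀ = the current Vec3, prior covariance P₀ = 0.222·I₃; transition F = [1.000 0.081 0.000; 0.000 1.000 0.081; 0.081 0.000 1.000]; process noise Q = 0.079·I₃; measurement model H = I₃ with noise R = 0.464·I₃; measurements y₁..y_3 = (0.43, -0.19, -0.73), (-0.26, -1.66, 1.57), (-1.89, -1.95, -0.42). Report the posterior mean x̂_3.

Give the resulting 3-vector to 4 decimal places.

result = (-0.7282, -1.4701, 0.5659)

source (fourbar_fk): coupler pose = R=[0.2843 -0.9587 0.0000; 0.9587 0.2843 0.0000; 0.0000 0.0000 1.0000], t=(0.8983, 0.6689, 0.0000)
after S1 (triangulate): (0.4434, -1.6603, 1.9804)
after S2 (kf_track): (-0.7282, -1.4701, 0.5659)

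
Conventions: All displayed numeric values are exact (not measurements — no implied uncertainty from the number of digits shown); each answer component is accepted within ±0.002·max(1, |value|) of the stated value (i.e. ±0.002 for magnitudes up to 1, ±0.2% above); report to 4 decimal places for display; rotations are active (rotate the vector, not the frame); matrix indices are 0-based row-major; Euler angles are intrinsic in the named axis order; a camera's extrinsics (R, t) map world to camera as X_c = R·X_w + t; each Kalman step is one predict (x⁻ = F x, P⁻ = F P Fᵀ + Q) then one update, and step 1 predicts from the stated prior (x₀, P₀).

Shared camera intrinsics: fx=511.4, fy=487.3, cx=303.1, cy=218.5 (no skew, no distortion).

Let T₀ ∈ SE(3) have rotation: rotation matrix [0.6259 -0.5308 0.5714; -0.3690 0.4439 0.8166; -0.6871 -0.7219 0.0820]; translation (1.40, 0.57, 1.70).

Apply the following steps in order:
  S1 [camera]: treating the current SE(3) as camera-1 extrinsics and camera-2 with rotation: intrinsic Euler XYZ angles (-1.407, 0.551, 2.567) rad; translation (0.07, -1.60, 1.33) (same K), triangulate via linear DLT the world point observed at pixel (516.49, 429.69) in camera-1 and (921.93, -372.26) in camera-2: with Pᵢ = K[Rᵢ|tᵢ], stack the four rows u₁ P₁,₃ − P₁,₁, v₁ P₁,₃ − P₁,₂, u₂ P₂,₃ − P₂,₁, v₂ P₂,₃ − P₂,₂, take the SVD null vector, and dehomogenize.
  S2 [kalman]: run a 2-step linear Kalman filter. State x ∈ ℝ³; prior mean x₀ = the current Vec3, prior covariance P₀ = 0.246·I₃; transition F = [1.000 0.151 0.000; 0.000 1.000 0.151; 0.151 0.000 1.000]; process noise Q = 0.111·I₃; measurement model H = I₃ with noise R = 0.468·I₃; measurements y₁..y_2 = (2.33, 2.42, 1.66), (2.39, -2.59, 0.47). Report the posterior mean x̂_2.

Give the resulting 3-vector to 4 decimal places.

after S1 (triangulate): (-1.3798, -0.6952, 0.7613)
after S2 (kf_track): (1.0664, -0.3995, 0.8776)

result = (1.0664, -0.3995, 0.8776)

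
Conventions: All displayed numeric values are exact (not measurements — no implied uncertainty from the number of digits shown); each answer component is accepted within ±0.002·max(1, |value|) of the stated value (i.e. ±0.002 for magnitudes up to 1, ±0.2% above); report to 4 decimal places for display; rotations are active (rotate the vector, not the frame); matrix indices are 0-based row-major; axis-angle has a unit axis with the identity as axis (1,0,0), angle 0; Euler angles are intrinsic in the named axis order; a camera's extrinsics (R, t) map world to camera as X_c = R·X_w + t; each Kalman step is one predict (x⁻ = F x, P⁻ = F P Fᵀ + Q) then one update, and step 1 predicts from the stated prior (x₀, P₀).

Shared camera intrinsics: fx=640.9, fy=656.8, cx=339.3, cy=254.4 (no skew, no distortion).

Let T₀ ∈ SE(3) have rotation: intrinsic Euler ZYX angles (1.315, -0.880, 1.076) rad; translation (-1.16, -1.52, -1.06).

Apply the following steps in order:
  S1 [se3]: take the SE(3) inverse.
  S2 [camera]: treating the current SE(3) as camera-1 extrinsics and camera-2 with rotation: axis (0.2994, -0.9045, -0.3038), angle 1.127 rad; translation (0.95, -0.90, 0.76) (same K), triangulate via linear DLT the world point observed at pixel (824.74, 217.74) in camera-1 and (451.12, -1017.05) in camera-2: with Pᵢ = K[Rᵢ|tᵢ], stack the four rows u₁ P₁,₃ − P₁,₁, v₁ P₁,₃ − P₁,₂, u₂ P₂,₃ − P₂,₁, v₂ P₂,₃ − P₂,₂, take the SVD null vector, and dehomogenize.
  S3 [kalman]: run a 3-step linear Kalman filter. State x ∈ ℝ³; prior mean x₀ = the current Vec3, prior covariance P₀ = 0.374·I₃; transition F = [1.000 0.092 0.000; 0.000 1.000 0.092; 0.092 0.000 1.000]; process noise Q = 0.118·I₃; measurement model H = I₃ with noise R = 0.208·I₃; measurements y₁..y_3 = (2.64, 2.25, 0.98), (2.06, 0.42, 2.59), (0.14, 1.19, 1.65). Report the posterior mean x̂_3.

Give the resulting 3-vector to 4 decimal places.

result = (1.1327, 1.0495, 1.9007)

after S1 (invert_se3): R=[0.1612 0.6164 0.7707; -0.6310 -0.5361 0.5607; 0.7588 -0.5767 0.3026], t=(1.9409, -0.9525, 0.3243)
after S2 (triangulate): (1.3225, -1.7366, 1.2569)
after S3 (kf_track): (1.1327, 1.0495, 1.9007)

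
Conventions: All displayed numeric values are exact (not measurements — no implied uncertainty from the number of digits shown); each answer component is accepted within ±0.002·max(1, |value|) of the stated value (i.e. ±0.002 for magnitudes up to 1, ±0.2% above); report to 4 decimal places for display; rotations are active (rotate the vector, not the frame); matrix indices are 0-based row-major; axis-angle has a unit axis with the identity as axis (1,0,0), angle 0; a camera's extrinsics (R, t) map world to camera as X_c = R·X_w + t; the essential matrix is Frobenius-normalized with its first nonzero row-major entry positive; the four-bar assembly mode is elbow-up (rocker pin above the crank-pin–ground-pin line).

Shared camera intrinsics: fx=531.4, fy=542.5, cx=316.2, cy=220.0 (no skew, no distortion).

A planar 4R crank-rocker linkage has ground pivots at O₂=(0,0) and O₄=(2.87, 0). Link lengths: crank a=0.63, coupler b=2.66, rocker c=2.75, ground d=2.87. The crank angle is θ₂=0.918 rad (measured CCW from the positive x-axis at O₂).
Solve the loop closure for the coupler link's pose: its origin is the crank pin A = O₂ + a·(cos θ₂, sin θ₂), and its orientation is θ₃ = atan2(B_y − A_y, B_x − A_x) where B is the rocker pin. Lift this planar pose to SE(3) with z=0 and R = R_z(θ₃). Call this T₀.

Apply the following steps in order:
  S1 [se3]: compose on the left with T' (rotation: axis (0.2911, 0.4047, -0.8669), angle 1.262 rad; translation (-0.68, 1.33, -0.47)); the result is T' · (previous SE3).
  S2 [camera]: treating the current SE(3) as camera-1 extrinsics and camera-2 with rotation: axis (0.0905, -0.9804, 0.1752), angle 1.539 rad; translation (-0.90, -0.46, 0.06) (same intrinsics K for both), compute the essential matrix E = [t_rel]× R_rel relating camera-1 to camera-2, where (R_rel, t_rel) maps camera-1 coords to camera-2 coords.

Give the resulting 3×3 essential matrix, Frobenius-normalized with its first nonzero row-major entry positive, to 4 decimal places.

source (fourbar_fk): coupler pose = R=[0.6092 -0.7930 0.0000; 0.7930 0.6092 0.0000; 0.0000 0.0000 1.0000], t=(0.3827, 0.5005, 0.0000)
after S1 (compose_se3): R=[0.9410 0.2654 0.2099; -0.1218 0.8445 -0.5215; -0.3156 0.4652 0.8270], t=(-0.0868, 1.2545, -0.6682)
after S2 (essential): [0.4197 -0.0352 -0.1161; -0.5020 0.1034 0.2246; 0.2600 0.4002 0.5180]

matrix = [0.4197 -0.0352 -0.1161; -0.5020 0.1034 0.2246; 0.2600 0.4002 0.5180]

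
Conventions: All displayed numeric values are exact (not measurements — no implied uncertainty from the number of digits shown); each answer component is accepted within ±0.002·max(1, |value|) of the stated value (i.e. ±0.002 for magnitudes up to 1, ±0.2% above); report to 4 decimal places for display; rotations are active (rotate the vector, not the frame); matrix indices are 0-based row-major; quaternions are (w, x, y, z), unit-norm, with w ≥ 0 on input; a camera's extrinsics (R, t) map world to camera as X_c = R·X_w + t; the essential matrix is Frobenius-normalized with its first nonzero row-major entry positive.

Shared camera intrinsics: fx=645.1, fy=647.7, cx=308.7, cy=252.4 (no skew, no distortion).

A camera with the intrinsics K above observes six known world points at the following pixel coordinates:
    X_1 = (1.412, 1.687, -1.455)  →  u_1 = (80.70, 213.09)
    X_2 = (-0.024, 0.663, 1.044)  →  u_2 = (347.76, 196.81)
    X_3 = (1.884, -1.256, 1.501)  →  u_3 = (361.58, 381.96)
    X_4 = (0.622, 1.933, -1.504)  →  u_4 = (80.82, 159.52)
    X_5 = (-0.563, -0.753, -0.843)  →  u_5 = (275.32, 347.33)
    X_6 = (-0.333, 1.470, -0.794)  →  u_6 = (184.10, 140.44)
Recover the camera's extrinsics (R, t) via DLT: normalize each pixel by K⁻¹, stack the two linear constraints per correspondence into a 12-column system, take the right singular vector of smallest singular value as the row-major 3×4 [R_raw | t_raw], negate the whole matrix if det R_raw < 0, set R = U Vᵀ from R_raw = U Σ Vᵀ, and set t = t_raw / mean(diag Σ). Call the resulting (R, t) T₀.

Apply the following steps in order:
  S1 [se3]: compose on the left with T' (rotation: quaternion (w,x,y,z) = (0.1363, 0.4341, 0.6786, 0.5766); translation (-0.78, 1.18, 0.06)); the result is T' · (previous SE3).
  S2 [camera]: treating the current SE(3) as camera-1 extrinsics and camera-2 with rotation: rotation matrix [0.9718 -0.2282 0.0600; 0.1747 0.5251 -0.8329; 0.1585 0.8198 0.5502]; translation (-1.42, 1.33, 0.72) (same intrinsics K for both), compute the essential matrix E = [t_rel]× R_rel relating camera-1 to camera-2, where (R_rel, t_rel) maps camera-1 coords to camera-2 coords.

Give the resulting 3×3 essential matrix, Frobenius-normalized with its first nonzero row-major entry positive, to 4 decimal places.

source (pnp_recover): camera pose = R=[-0.4436 -0.3886 0.8076; 0.3975 -0.8929 -0.2113; 0.8033 0.2273 0.5506], t=(-0.1500, 0.1899, 6.6596)
after S1 (compose_se3): R=[0.9824 -0.0022 -0.1870; 0.1858 -0.1017 0.9773; -0.0212 -0.9948 -0.0995], t=(3.9558, 5.4836, -1.8001)
after S2 (essential): [0.1212 -0.1076 -0.4297; -0.2745 0.1762 -0.5339; -0.4865 0.3624 0.1723]

matrix = [0.1212 -0.1076 -0.4297; -0.2745 0.1762 -0.5339; -0.4865 0.3624 0.1723]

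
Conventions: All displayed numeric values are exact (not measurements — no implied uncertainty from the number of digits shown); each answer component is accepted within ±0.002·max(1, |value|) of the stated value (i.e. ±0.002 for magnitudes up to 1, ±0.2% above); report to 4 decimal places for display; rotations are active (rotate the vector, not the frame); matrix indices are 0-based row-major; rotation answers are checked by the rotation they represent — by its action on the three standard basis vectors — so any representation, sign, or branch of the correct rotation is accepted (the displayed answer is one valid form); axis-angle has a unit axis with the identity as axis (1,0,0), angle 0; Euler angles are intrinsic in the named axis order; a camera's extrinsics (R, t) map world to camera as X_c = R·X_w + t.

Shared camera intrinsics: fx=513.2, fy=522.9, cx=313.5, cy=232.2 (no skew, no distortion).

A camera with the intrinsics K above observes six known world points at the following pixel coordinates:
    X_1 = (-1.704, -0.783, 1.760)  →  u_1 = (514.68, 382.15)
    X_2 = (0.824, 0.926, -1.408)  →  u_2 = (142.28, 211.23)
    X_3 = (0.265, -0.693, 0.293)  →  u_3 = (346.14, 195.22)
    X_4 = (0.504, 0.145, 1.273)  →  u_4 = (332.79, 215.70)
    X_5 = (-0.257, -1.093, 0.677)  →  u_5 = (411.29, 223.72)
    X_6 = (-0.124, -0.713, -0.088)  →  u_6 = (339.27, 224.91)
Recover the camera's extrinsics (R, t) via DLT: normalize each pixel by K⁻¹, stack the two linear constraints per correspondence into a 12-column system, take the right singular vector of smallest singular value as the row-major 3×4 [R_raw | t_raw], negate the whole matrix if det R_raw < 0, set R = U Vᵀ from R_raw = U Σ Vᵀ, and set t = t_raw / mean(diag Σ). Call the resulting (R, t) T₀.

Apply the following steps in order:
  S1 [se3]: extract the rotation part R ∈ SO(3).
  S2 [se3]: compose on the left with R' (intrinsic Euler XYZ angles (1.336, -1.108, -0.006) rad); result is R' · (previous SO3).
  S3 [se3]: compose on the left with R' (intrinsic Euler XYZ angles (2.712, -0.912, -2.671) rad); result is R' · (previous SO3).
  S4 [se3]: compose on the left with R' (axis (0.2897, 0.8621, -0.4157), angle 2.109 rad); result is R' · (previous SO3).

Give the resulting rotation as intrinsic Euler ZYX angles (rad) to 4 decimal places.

source (pnp_recover): camera pose = R=[-0.3613 -0.7587 0.5421; -0.8796 0.4702 0.0718; -0.3094 -0.4509 -0.8372], t=(-0.2403, 0.1502, 5.5080)
after S1 (rot_of_se3): [-0.3613 -0.7587 0.5421; -0.8796 0.4702 0.0718; -0.3094 -0.4509 -0.8372]
after S2 (compose_so3): [0.1132 0.0661 0.9914; 0.2492 0.9640 -0.0927; -0.9618 0.2576 0.0927]
after S3 (compose_so3): [0.7679 0.0279 -0.6399; 0.4898 0.6181 0.6148; 0.4127 -0.7856 0.4610]
after S4 (compose_so3): [0.2941 0.0050 0.9558; -0.0108 0.9999 -0.0019; -0.9557 -0.0097 0.2941]

rotation (euler_zyx) = (-0.0366, 1.2721, -0.0331)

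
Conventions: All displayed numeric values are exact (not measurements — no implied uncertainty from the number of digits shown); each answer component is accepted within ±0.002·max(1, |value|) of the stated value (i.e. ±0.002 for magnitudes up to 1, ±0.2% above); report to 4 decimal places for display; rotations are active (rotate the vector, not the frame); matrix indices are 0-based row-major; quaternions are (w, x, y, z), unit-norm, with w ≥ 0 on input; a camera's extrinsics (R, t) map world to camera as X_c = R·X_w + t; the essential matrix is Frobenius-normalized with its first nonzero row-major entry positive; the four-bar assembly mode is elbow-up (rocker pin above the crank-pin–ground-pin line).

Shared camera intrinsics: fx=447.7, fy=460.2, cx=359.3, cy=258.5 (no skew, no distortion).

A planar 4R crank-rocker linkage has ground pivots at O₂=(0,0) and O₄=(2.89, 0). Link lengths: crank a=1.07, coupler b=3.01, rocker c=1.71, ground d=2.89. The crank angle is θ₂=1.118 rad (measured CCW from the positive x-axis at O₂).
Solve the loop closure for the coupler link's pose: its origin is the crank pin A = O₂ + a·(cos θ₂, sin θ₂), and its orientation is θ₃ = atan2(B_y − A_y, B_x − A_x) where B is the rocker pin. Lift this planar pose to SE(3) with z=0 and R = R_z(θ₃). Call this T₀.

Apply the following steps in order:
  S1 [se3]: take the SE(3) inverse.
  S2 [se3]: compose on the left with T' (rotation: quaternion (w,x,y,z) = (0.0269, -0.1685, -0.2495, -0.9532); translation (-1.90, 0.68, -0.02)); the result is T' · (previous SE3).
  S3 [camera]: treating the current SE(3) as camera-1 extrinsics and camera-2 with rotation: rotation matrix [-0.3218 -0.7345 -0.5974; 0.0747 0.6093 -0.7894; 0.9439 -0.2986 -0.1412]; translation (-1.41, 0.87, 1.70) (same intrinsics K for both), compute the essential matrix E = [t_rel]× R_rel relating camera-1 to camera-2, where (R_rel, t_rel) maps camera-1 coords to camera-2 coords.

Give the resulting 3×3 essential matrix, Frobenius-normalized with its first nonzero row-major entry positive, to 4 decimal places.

source (fourbar_fk): coupler pose = R=[0.9750 -0.2223 0.0000; 0.2223 0.9750 0.0000; 0.0000 0.0000 1.0000], t=(0.4681, 0.9622, 0.0000)
after S1 (invert_se3): R=[0.9750 0.2223 0.0000; -0.2223 0.9750 0.0000; 0.0000 0.0000 1.0000], t=(-0.6703, -0.8340, 0.0000)
after S2 (compose_se3): R=[-0.9483 -0.0774 0.3078; 0.2263 -0.8449 0.4847; 0.2226 0.5293 0.8187], t=(-1.3817, 1.3870, -0.6335)
after S3 (essential): [0.3709 -0.1160 0.0380; 0.5474 -0.2231 -0.0037; -0.1437 -0.4189 -0.5496]

matrix = [0.3709 -0.1160 0.0380; 0.5474 -0.2231 -0.0037; -0.1437 -0.4189 -0.5496]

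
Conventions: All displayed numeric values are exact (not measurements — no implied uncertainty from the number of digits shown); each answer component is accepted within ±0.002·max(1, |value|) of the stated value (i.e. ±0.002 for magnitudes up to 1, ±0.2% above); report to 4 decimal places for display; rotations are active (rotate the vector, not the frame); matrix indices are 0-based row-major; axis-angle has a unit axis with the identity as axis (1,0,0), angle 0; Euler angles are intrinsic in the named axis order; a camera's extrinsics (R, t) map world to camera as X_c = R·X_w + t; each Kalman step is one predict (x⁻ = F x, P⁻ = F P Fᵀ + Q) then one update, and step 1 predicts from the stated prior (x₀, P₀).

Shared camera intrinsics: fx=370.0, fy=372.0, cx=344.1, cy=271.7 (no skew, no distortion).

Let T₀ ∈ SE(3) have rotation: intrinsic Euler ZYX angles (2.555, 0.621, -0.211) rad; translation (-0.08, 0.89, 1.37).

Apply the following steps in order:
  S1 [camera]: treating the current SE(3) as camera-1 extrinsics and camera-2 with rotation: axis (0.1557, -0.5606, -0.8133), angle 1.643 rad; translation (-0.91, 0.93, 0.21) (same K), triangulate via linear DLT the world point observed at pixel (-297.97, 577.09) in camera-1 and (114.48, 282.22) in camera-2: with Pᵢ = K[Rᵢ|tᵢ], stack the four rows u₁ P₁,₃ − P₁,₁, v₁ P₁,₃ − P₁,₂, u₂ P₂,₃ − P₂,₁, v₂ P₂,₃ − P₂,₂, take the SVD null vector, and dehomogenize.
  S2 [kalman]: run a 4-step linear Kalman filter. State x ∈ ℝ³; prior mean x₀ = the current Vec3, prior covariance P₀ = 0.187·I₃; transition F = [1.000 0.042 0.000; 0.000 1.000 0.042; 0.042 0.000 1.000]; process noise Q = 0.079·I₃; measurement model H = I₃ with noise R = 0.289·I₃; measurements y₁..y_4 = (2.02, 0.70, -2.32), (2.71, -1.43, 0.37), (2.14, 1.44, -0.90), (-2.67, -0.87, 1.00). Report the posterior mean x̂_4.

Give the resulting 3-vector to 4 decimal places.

after S1 (triangulate): (1.7775, 0.7876, 1.6203)
after S2 (kf_track): (0.2270, -0.1106, 0.2458)

result = (0.2270, -0.1106, 0.2458)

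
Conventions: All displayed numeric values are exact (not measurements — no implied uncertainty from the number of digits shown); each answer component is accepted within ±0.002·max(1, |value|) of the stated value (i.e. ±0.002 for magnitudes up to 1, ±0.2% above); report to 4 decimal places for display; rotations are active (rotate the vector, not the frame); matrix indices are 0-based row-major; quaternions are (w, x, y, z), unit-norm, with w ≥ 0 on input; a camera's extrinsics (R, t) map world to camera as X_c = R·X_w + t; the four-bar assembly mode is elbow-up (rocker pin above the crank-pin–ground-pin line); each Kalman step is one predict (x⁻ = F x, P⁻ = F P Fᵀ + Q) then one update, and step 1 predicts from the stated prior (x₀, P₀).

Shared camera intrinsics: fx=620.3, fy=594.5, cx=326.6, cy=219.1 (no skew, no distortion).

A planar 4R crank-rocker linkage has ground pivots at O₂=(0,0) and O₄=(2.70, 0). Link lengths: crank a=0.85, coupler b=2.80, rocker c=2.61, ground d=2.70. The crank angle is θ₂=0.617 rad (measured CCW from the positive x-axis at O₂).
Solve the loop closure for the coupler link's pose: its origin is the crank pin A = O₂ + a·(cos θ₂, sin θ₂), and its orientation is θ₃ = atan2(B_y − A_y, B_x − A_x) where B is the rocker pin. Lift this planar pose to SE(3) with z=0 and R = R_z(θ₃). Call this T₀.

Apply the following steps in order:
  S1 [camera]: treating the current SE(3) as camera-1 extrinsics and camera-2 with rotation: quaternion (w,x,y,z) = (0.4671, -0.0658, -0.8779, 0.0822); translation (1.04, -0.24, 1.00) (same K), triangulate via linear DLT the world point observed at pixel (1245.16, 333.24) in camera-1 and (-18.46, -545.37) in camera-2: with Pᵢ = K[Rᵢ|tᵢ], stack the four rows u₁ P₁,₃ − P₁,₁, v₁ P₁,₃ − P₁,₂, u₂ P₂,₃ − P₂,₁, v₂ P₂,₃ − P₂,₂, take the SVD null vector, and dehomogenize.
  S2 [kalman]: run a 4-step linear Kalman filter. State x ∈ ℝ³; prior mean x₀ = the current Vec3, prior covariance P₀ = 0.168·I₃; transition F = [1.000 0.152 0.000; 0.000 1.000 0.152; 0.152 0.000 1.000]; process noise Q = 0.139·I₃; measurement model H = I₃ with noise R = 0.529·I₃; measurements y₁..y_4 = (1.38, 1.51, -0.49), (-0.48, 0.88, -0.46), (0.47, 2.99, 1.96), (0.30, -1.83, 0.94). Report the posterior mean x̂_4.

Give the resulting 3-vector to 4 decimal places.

result = (0.4527, 0.2163, 0.9796)

source (fourbar_fk): coupler pose = R=[0.6563 -0.7545 0.0000; 0.7545 0.6563 0.0000; 0.0000 0.0000 1.0000], t=(0.6933, 0.4918, 0.0000)
after S1 (triangulate): (0.7536, -1.2020, 1.4146)
after S2 (kf_track): (0.4527, 0.2163, 0.9796)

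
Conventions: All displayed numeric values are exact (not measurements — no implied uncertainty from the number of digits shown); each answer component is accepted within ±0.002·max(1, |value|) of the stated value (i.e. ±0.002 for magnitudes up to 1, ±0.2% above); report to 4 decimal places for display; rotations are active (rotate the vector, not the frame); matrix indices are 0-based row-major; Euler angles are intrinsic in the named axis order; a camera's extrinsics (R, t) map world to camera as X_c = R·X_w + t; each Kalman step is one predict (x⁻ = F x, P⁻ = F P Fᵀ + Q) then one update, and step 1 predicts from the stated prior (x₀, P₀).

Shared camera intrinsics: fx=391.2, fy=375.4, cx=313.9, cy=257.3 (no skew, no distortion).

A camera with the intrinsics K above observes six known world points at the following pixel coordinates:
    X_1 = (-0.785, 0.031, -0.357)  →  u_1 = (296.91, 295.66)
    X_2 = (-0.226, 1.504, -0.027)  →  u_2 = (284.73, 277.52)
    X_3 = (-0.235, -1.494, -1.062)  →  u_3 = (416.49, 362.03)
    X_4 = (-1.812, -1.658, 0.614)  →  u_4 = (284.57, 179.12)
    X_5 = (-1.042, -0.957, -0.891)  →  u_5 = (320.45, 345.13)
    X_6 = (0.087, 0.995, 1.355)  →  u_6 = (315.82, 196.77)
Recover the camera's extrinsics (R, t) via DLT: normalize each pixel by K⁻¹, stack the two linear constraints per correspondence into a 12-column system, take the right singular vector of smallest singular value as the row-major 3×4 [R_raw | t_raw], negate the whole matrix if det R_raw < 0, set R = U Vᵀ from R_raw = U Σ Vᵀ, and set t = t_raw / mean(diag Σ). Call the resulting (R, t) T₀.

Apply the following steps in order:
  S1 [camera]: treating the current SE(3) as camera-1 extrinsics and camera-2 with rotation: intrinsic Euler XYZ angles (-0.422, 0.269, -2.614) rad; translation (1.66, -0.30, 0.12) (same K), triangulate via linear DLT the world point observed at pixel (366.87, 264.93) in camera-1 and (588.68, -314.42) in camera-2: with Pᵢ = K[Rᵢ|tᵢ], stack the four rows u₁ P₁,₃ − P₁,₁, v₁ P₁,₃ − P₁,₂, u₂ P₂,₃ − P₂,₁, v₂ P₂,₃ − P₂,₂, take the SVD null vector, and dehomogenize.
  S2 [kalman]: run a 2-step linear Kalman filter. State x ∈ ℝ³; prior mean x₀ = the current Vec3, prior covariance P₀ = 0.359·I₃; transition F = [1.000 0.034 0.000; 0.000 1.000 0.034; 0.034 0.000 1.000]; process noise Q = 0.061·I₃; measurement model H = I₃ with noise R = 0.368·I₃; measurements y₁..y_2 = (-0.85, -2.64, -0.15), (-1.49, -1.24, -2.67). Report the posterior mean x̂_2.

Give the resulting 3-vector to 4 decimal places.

result = (-0.4180, -0.8717, -1.0869)

source (pnp_recover): camera pose = R=[0.8589 -0.5121 -0.0025; 0.0534 0.0944 -0.9941; 0.5093 0.8537 0.1084], t=(0.4700, 0.2000, 5.4600)
after S1 (triangulate): (1.8413, 1.8799, 0.3143)
after S2 (kf_track): (-0.4180, -0.8717, -1.0869)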